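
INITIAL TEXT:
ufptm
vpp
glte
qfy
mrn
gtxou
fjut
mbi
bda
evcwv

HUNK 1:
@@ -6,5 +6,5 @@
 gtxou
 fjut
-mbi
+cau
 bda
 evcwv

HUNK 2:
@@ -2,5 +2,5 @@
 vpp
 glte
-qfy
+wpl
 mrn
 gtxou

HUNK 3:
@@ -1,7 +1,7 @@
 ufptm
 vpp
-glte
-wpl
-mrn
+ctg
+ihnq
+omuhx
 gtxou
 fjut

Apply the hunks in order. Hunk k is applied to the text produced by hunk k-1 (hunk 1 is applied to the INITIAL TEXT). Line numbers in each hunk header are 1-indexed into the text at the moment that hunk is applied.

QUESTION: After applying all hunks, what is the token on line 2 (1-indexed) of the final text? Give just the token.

Answer: vpp

Derivation:
Hunk 1: at line 6 remove [mbi] add [cau] -> 10 lines: ufptm vpp glte qfy mrn gtxou fjut cau bda evcwv
Hunk 2: at line 2 remove [qfy] add [wpl] -> 10 lines: ufptm vpp glte wpl mrn gtxou fjut cau bda evcwv
Hunk 3: at line 1 remove [glte,wpl,mrn] add [ctg,ihnq,omuhx] -> 10 lines: ufptm vpp ctg ihnq omuhx gtxou fjut cau bda evcwv
Final line 2: vpp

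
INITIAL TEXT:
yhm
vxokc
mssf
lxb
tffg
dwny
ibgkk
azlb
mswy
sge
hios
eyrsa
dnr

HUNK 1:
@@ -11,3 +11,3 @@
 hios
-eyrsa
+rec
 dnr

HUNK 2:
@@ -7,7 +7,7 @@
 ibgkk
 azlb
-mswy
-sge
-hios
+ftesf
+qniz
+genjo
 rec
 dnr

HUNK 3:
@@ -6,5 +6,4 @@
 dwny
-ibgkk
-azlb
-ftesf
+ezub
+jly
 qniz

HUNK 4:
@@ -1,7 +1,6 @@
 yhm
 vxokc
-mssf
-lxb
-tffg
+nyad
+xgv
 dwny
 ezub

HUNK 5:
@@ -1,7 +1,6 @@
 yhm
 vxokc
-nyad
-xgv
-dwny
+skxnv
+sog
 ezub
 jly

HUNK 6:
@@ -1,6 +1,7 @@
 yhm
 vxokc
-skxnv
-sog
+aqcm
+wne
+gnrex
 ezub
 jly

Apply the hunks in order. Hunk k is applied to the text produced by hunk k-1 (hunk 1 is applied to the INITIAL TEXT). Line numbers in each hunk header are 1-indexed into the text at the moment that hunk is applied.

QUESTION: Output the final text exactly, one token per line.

Answer: yhm
vxokc
aqcm
wne
gnrex
ezub
jly
qniz
genjo
rec
dnr

Derivation:
Hunk 1: at line 11 remove [eyrsa] add [rec] -> 13 lines: yhm vxokc mssf lxb tffg dwny ibgkk azlb mswy sge hios rec dnr
Hunk 2: at line 7 remove [mswy,sge,hios] add [ftesf,qniz,genjo] -> 13 lines: yhm vxokc mssf lxb tffg dwny ibgkk azlb ftesf qniz genjo rec dnr
Hunk 3: at line 6 remove [ibgkk,azlb,ftesf] add [ezub,jly] -> 12 lines: yhm vxokc mssf lxb tffg dwny ezub jly qniz genjo rec dnr
Hunk 4: at line 1 remove [mssf,lxb,tffg] add [nyad,xgv] -> 11 lines: yhm vxokc nyad xgv dwny ezub jly qniz genjo rec dnr
Hunk 5: at line 1 remove [nyad,xgv,dwny] add [skxnv,sog] -> 10 lines: yhm vxokc skxnv sog ezub jly qniz genjo rec dnr
Hunk 6: at line 1 remove [skxnv,sog] add [aqcm,wne,gnrex] -> 11 lines: yhm vxokc aqcm wne gnrex ezub jly qniz genjo rec dnr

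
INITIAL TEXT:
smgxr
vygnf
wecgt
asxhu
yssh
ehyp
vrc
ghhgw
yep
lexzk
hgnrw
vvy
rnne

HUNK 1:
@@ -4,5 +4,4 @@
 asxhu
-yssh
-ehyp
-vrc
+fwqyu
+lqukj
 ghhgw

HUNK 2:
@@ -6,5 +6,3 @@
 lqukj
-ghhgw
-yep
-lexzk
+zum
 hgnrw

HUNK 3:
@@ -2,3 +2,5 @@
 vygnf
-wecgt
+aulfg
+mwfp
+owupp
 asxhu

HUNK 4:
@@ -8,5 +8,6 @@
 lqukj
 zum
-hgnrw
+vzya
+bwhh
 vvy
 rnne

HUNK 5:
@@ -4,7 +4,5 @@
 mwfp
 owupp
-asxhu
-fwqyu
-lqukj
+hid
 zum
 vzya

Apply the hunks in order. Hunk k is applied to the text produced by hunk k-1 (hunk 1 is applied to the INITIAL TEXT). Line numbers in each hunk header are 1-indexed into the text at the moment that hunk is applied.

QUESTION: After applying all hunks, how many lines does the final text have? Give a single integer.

Hunk 1: at line 4 remove [yssh,ehyp,vrc] add [fwqyu,lqukj] -> 12 lines: smgxr vygnf wecgt asxhu fwqyu lqukj ghhgw yep lexzk hgnrw vvy rnne
Hunk 2: at line 6 remove [ghhgw,yep,lexzk] add [zum] -> 10 lines: smgxr vygnf wecgt asxhu fwqyu lqukj zum hgnrw vvy rnne
Hunk 3: at line 2 remove [wecgt] add [aulfg,mwfp,owupp] -> 12 lines: smgxr vygnf aulfg mwfp owupp asxhu fwqyu lqukj zum hgnrw vvy rnne
Hunk 4: at line 8 remove [hgnrw] add [vzya,bwhh] -> 13 lines: smgxr vygnf aulfg mwfp owupp asxhu fwqyu lqukj zum vzya bwhh vvy rnne
Hunk 5: at line 4 remove [asxhu,fwqyu,lqukj] add [hid] -> 11 lines: smgxr vygnf aulfg mwfp owupp hid zum vzya bwhh vvy rnne
Final line count: 11

Answer: 11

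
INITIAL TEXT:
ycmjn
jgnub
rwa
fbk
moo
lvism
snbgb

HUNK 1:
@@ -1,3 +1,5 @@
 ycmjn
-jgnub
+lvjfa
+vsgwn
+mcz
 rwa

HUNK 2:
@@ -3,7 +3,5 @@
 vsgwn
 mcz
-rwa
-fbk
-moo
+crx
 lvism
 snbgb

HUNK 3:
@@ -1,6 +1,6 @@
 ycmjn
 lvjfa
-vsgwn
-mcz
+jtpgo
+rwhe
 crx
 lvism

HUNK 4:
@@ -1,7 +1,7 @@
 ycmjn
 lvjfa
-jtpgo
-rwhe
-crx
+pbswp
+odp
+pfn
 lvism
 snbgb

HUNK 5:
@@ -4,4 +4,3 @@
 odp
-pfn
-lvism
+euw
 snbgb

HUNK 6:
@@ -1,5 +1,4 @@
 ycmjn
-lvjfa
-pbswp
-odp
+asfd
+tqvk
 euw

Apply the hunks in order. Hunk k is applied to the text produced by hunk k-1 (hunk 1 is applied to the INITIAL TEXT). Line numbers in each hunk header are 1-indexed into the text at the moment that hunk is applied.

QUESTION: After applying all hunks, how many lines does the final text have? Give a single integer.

Answer: 5

Derivation:
Hunk 1: at line 1 remove [jgnub] add [lvjfa,vsgwn,mcz] -> 9 lines: ycmjn lvjfa vsgwn mcz rwa fbk moo lvism snbgb
Hunk 2: at line 3 remove [rwa,fbk,moo] add [crx] -> 7 lines: ycmjn lvjfa vsgwn mcz crx lvism snbgb
Hunk 3: at line 1 remove [vsgwn,mcz] add [jtpgo,rwhe] -> 7 lines: ycmjn lvjfa jtpgo rwhe crx lvism snbgb
Hunk 4: at line 1 remove [jtpgo,rwhe,crx] add [pbswp,odp,pfn] -> 7 lines: ycmjn lvjfa pbswp odp pfn lvism snbgb
Hunk 5: at line 4 remove [pfn,lvism] add [euw] -> 6 lines: ycmjn lvjfa pbswp odp euw snbgb
Hunk 6: at line 1 remove [lvjfa,pbswp,odp] add [asfd,tqvk] -> 5 lines: ycmjn asfd tqvk euw snbgb
Final line count: 5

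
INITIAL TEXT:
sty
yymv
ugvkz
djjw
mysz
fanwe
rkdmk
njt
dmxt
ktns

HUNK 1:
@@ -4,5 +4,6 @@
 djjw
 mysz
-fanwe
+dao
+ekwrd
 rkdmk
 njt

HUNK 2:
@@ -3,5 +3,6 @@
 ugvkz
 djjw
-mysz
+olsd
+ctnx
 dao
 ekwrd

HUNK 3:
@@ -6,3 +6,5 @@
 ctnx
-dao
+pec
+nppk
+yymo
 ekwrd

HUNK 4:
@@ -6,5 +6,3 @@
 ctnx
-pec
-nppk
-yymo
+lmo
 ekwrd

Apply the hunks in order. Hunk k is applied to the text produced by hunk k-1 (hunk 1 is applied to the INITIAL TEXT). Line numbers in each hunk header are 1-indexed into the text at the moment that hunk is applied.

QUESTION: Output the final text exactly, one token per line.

Answer: sty
yymv
ugvkz
djjw
olsd
ctnx
lmo
ekwrd
rkdmk
njt
dmxt
ktns

Derivation:
Hunk 1: at line 4 remove [fanwe] add [dao,ekwrd] -> 11 lines: sty yymv ugvkz djjw mysz dao ekwrd rkdmk njt dmxt ktns
Hunk 2: at line 3 remove [mysz] add [olsd,ctnx] -> 12 lines: sty yymv ugvkz djjw olsd ctnx dao ekwrd rkdmk njt dmxt ktns
Hunk 3: at line 6 remove [dao] add [pec,nppk,yymo] -> 14 lines: sty yymv ugvkz djjw olsd ctnx pec nppk yymo ekwrd rkdmk njt dmxt ktns
Hunk 4: at line 6 remove [pec,nppk,yymo] add [lmo] -> 12 lines: sty yymv ugvkz djjw olsd ctnx lmo ekwrd rkdmk njt dmxt ktns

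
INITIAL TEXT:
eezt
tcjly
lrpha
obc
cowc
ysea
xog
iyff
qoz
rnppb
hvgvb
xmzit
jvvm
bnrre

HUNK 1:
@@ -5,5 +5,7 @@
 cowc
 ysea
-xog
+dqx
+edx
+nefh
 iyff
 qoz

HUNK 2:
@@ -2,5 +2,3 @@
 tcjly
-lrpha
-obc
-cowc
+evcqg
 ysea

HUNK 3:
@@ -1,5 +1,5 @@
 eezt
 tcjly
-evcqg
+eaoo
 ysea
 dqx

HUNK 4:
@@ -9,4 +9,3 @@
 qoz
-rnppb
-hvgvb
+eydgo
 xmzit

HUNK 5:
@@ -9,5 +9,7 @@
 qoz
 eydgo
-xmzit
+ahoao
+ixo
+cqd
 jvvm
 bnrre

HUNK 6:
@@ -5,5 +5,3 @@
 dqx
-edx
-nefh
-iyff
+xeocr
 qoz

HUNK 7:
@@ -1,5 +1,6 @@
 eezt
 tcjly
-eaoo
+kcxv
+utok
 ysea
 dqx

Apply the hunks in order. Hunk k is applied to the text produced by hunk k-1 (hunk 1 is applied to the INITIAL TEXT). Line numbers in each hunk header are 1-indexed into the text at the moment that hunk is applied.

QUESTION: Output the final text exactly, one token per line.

Answer: eezt
tcjly
kcxv
utok
ysea
dqx
xeocr
qoz
eydgo
ahoao
ixo
cqd
jvvm
bnrre

Derivation:
Hunk 1: at line 5 remove [xog] add [dqx,edx,nefh] -> 16 lines: eezt tcjly lrpha obc cowc ysea dqx edx nefh iyff qoz rnppb hvgvb xmzit jvvm bnrre
Hunk 2: at line 2 remove [lrpha,obc,cowc] add [evcqg] -> 14 lines: eezt tcjly evcqg ysea dqx edx nefh iyff qoz rnppb hvgvb xmzit jvvm bnrre
Hunk 3: at line 1 remove [evcqg] add [eaoo] -> 14 lines: eezt tcjly eaoo ysea dqx edx nefh iyff qoz rnppb hvgvb xmzit jvvm bnrre
Hunk 4: at line 9 remove [rnppb,hvgvb] add [eydgo] -> 13 lines: eezt tcjly eaoo ysea dqx edx nefh iyff qoz eydgo xmzit jvvm bnrre
Hunk 5: at line 9 remove [xmzit] add [ahoao,ixo,cqd] -> 15 lines: eezt tcjly eaoo ysea dqx edx nefh iyff qoz eydgo ahoao ixo cqd jvvm bnrre
Hunk 6: at line 5 remove [edx,nefh,iyff] add [xeocr] -> 13 lines: eezt tcjly eaoo ysea dqx xeocr qoz eydgo ahoao ixo cqd jvvm bnrre
Hunk 7: at line 1 remove [eaoo] add [kcxv,utok] -> 14 lines: eezt tcjly kcxv utok ysea dqx xeocr qoz eydgo ahoao ixo cqd jvvm bnrre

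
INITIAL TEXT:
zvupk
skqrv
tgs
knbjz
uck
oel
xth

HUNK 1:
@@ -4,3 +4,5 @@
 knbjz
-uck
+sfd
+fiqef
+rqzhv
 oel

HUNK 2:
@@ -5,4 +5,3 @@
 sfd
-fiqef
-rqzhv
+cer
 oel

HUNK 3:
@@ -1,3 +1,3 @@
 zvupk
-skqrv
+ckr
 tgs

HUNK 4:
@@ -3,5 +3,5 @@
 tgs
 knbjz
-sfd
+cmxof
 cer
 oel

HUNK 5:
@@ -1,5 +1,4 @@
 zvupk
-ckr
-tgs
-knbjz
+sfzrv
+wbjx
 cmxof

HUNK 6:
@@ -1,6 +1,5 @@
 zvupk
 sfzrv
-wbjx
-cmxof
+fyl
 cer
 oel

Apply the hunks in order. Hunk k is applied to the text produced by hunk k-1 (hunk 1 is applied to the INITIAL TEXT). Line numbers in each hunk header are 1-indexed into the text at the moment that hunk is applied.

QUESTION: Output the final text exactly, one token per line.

Hunk 1: at line 4 remove [uck] add [sfd,fiqef,rqzhv] -> 9 lines: zvupk skqrv tgs knbjz sfd fiqef rqzhv oel xth
Hunk 2: at line 5 remove [fiqef,rqzhv] add [cer] -> 8 lines: zvupk skqrv tgs knbjz sfd cer oel xth
Hunk 3: at line 1 remove [skqrv] add [ckr] -> 8 lines: zvupk ckr tgs knbjz sfd cer oel xth
Hunk 4: at line 3 remove [sfd] add [cmxof] -> 8 lines: zvupk ckr tgs knbjz cmxof cer oel xth
Hunk 5: at line 1 remove [ckr,tgs,knbjz] add [sfzrv,wbjx] -> 7 lines: zvupk sfzrv wbjx cmxof cer oel xth
Hunk 6: at line 1 remove [wbjx,cmxof] add [fyl] -> 6 lines: zvupk sfzrv fyl cer oel xth

Answer: zvupk
sfzrv
fyl
cer
oel
xth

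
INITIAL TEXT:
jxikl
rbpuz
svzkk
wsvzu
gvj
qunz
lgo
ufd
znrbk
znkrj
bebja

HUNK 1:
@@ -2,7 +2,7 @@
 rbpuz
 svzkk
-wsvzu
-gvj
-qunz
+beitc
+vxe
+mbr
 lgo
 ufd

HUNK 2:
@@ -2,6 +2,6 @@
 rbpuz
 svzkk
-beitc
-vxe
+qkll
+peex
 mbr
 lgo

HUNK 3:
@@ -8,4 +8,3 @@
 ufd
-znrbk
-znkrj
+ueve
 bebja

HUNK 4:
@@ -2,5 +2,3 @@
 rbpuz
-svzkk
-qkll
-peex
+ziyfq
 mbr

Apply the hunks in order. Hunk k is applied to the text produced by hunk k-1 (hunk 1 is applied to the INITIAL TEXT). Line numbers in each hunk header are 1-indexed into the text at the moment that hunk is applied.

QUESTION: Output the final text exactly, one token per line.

Answer: jxikl
rbpuz
ziyfq
mbr
lgo
ufd
ueve
bebja

Derivation:
Hunk 1: at line 2 remove [wsvzu,gvj,qunz] add [beitc,vxe,mbr] -> 11 lines: jxikl rbpuz svzkk beitc vxe mbr lgo ufd znrbk znkrj bebja
Hunk 2: at line 2 remove [beitc,vxe] add [qkll,peex] -> 11 lines: jxikl rbpuz svzkk qkll peex mbr lgo ufd znrbk znkrj bebja
Hunk 3: at line 8 remove [znrbk,znkrj] add [ueve] -> 10 lines: jxikl rbpuz svzkk qkll peex mbr lgo ufd ueve bebja
Hunk 4: at line 2 remove [svzkk,qkll,peex] add [ziyfq] -> 8 lines: jxikl rbpuz ziyfq mbr lgo ufd ueve bebja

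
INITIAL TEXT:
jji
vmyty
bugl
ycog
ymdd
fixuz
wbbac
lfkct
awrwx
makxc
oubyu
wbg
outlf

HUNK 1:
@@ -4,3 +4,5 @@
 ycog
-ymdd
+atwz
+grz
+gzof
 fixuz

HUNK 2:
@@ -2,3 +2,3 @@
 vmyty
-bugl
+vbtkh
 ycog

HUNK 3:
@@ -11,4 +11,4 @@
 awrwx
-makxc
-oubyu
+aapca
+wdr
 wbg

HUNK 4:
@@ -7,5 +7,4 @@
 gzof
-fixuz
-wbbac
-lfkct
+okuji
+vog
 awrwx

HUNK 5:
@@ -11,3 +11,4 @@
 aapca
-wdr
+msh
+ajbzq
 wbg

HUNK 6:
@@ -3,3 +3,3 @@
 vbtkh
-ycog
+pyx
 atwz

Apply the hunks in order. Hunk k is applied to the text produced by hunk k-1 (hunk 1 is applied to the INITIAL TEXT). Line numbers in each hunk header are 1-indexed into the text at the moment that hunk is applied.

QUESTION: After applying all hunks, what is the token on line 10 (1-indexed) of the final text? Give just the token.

Answer: awrwx

Derivation:
Hunk 1: at line 4 remove [ymdd] add [atwz,grz,gzof] -> 15 lines: jji vmyty bugl ycog atwz grz gzof fixuz wbbac lfkct awrwx makxc oubyu wbg outlf
Hunk 2: at line 2 remove [bugl] add [vbtkh] -> 15 lines: jji vmyty vbtkh ycog atwz grz gzof fixuz wbbac lfkct awrwx makxc oubyu wbg outlf
Hunk 3: at line 11 remove [makxc,oubyu] add [aapca,wdr] -> 15 lines: jji vmyty vbtkh ycog atwz grz gzof fixuz wbbac lfkct awrwx aapca wdr wbg outlf
Hunk 4: at line 7 remove [fixuz,wbbac,lfkct] add [okuji,vog] -> 14 lines: jji vmyty vbtkh ycog atwz grz gzof okuji vog awrwx aapca wdr wbg outlf
Hunk 5: at line 11 remove [wdr] add [msh,ajbzq] -> 15 lines: jji vmyty vbtkh ycog atwz grz gzof okuji vog awrwx aapca msh ajbzq wbg outlf
Hunk 6: at line 3 remove [ycog] add [pyx] -> 15 lines: jji vmyty vbtkh pyx atwz grz gzof okuji vog awrwx aapca msh ajbzq wbg outlf
Final line 10: awrwx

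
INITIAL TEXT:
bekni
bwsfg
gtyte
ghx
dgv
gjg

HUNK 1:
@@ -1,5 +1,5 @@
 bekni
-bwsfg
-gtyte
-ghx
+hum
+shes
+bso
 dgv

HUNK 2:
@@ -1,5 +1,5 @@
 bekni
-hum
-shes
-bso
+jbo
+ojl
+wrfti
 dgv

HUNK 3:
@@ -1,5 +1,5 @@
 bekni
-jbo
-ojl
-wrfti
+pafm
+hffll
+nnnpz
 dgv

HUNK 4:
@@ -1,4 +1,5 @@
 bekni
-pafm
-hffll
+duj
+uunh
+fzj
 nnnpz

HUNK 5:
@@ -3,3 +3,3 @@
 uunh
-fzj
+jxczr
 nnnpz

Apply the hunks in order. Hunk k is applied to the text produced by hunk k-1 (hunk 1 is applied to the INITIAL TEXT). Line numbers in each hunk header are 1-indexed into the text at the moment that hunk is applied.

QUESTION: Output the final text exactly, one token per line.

Answer: bekni
duj
uunh
jxczr
nnnpz
dgv
gjg

Derivation:
Hunk 1: at line 1 remove [bwsfg,gtyte,ghx] add [hum,shes,bso] -> 6 lines: bekni hum shes bso dgv gjg
Hunk 2: at line 1 remove [hum,shes,bso] add [jbo,ojl,wrfti] -> 6 lines: bekni jbo ojl wrfti dgv gjg
Hunk 3: at line 1 remove [jbo,ojl,wrfti] add [pafm,hffll,nnnpz] -> 6 lines: bekni pafm hffll nnnpz dgv gjg
Hunk 4: at line 1 remove [pafm,hffll] add [duj,uunh,fzj] -> 7 lines: bekni duj uunh fzj nnnpz dgv gjg
Hunk 5: at line 3 remove [fzj] add [jxczr] -> 7 lines: bekni duj uunh jxczr nnnpz dgv gjg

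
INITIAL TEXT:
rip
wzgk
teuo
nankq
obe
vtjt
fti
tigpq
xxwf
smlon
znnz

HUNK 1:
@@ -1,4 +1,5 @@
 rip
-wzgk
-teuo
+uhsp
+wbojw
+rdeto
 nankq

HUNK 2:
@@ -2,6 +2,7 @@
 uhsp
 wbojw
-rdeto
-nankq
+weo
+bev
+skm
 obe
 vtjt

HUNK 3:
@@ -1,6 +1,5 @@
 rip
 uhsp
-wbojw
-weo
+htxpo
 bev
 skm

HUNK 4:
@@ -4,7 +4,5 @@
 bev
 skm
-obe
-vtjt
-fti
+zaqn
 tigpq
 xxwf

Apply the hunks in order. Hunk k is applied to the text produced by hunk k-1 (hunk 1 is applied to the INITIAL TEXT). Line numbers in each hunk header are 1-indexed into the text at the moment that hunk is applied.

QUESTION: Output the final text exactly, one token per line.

Hunk 1: at line 1 remove [wzgk,teuo] add [uhsp,wbojw,rdeto] -> 12 lines: rip uhsp wbojw rdeto nankq obe vtjt fti tigpq xxwf smlon znnz
Hunk 2: at line 2 remove [rdeto,nankq] add [weo,bev,skm] -> 13 lines: rip uhsp wbojw weo bev skm obe vtjt fti tigpq xxwf smlon znnz
Hunk 3: at line 1 remove [wbojw,weo] add [htxpo] -> 12 lines: rip uhsp htxpo bev skm obe vtjt fti tigpq xxwf smlon znnz
Hunk 4: at line 4 remove [obe,vtjt,fti] add [zaqn] -> 10 lines: rip uhsp htxpo bev skm zaqn tigpq xxwf smlon znnz

Answer: rip
uhsp
htxpo
bev
skm
zaqn
tigpq
xxwf
smlon
znnz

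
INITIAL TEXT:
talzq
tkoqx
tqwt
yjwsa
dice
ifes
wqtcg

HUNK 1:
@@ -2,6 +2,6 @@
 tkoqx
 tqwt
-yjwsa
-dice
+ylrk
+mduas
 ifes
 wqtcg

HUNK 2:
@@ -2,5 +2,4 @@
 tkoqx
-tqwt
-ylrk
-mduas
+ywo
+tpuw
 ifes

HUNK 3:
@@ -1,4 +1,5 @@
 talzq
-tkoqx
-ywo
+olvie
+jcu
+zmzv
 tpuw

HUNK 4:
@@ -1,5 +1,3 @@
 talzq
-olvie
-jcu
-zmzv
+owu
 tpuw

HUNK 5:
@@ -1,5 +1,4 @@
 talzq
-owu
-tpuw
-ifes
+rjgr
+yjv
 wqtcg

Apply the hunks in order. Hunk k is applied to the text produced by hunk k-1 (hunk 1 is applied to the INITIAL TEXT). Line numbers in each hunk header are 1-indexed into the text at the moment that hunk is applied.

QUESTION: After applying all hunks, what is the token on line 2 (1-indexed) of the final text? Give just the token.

Hunk 1: at line 2 remove [yjwsa,dice] add [ylrk,mduas] -> 7 lines: talzq tkoqx tqwt ylrk mduas ifes wqtcg
Hunk 2: at line 2 remove [tqwt,ylrk,mduas] add [ywo,tpuw] -> 6 lines: talzq tkoqx ywo tpuw ifes wqtcg
Hunk 3: at line 1 remove [tkoqx,ywo] add [olvie,jcu,zmzv] -> 7 lines: talzq olvie jcu zmzv tpuw ifes wqtcg
Hunk 4: at line 1 remove [olvie,jcu,zmzv] add [owu] -> 5 lines: talzq owu tpuw ifes wqtcg
Hunk 5: at line 1 remove [owu,tpuw,ifes] add [rjgr,yjv] -> 4 lines: talzq rjgr yjv wqtcg
Final line 2: rjgr

Answer: rjgr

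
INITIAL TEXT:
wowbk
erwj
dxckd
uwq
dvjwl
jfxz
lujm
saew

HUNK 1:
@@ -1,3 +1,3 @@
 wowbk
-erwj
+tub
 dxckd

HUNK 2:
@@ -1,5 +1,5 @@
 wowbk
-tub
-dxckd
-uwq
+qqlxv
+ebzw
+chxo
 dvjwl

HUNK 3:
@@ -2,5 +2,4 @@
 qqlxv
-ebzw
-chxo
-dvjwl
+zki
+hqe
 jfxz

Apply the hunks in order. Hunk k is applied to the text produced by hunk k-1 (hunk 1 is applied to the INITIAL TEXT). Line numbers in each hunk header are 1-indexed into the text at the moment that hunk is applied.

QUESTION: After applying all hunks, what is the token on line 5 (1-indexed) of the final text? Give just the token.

Answer: jfxz

Derivation:
Hunk 1: at line 1 remove [erwj] add [tub] -> 8 lines: wowbk tub dxckd uwq dvjwl jfxz lujm saew
Hunk 2: at line 1 remove [tub,dxckd,uwq] add [qqlxv,ebzw,chxo] -> 8 lines: wowbk qqlxv ebzw chxo dvjwl jfxz lujm saew
Hunk 3: at line 2 remove [ebzw,chxo,dvjwl] add [zki,hqe] -> 7 lines: wowbk qqlxv zki hqe jfxz lujm saew
Final line 5: jfxz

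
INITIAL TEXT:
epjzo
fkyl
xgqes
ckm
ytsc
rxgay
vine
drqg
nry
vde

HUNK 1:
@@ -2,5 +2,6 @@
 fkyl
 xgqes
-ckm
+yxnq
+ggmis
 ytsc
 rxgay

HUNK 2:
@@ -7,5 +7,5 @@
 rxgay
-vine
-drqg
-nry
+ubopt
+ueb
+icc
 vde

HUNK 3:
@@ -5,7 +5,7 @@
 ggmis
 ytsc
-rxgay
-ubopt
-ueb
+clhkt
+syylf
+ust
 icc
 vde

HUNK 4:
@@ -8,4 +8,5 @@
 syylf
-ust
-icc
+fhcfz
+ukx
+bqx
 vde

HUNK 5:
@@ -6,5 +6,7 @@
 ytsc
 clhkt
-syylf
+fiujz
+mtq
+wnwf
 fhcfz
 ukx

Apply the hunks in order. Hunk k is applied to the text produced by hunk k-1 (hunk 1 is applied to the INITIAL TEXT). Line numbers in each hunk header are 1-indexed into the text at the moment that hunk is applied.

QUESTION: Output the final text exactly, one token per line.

Hunk 1: at line 2 remove [ckm] add [yxnq,ggmis] -> 11 lines: epjzo fkyl xgqes yxnq ggmis ytsc rxgay vine drqg nry vde
Hunk 2: at line 7 remove [vine,drqg,nry] add [ubopt,ueb,icc] -> 11 lines: epjzo fkyl xgqes yxnq ggmis ytsc rxgay ubopt ueb icc vde
Hunk 3: at line 5 remove [rxgay,ubopt,ueb] add [clhkt,syylf,ust] -> 11 lines: epjzo fkyl xgqes yxnq ggmis ytsc clhkt syylf ust icc vde
Hunk 4: at line 8 remove [ust,icc] add [fhcfz,ukx,bqx] -> 12 lines: epjzo fkyl xgqes yxnq ggmis ytsc clhkt syylf fhcfz ukx bqx vde
Hunk 5: at line 6 remove [syylf] add [fiujz,mtq,wnwf] -> 14 lines: epjzo fkyl xgqes yxnq ggmis ytsc clhkt fiujz mtq wnwf fhcfz ukx bqx vde

Answer: epjzo
fkyl
xgqes
yxnq
ggmis
ytsc
clhkt
fiujz
mtq
wnwf
fhcfz
ukx
bqx
vde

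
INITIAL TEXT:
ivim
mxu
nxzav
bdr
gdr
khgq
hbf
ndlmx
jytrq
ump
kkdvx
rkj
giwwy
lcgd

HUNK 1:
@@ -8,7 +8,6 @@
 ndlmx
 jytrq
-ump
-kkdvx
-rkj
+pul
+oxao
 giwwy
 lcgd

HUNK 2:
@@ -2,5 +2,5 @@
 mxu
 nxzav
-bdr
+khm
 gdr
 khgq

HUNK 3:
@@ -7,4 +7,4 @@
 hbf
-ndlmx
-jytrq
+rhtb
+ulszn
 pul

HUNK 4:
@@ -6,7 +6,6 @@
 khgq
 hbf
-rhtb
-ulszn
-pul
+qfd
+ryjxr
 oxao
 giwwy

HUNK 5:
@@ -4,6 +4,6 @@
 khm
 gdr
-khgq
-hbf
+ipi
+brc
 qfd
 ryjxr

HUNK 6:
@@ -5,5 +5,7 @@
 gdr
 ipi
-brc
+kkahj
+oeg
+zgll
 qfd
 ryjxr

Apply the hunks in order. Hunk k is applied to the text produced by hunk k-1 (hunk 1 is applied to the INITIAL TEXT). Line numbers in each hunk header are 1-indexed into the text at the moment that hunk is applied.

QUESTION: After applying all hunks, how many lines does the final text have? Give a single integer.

Hunk 1: at line 8 remove [ump,kkdvx,rkj] add [pul,oxao] -> 13 lines: ivim mxu nxzav bdr gdr khgq hbf ndlmx jytrq pul oxao giwwy lcgd
Hunk 2: at line 2 remove [bdr] add [khm] -> 13 lines: ivim mxu nxzav khm gdr khgq hbf ndlmx jytrq pul oxao giwwy lcgd
Hunk 3: at line 7 remove [ndlmx,jytrq] add [rhtb,ulszn] -> 13 lines: ivim mxu nxzav khm gdr khgq hbf rhtb ulszn pul oxao giwwy lcgd
Hunk 4: at line 6 remove [rhtb,ulszn,pul] add [qfd,ryjxr] -> 12 lines: ivim mxu nxzav khm gdr khgq hbf qfd ryjxr oxao giwwy lcgd
Hunk 5: at line 4 remove [khgq,hbf] add [ipi,brc] -> 12 lines: ivim mxu nxzav khm gdr ipi brc qfd ryjxr oxao giwwy lcgd
Hunk 6: at line 5 remove [brc] add [kkahj,oeg,zgll] -> 14 lines: ivim mxu nxzav khm gdr ipi kkahj oeg zgll qfd ryjxr oxao giwwy lcgd
Final line count: 14

Answer: 14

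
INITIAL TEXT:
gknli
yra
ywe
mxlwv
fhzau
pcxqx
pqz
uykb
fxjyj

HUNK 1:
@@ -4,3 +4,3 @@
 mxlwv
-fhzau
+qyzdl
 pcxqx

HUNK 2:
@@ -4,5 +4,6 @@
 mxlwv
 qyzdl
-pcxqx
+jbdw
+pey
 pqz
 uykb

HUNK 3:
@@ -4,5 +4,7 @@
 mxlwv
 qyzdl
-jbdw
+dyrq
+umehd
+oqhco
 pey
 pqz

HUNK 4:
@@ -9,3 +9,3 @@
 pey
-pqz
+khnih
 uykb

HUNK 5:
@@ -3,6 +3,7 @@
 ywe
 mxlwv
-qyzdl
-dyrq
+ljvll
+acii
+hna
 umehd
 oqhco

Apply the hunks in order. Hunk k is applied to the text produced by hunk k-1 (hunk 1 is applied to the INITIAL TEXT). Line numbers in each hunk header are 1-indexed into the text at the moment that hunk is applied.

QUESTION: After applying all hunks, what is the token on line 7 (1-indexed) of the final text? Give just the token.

Answer: hna

Derivation:
Hunk 1: at line 4 remove [fhzau] add [qyzdl] -> 9 lines: gknli yra ywe mxlwv qyzdl pcxqx pqz uykb fxjyj
Hunk 2: at line 4 remove [pcxqx] add [jbdw,pey] -> 10 lines: gknli yra ywe mxlwv qyzdl jbdw pey pqz uykb fxjyj
Hunk 3: at line 4 remove [jbdw] add [dyrq,umehd,oqhco] -> 12 lines: gknli yra ywe mxlwv qyzdl dyrq umehd oqhco pey pqz uykb fxjyj
Hunk 4: at line 9 remove [pqz] add [khnih] -> 12 lines: gknli yra ywe mxlwv qyzdl dyrq umehd oqhco pey khnih uykb fxjyj
Hunk 5: at line 3 remove [qyzdl,dyrq] add [ljvll,acii,hna] -> 13 lines: gknli yra ywe mxlwv ljvll acii hna umehd oqhco pey khnih uykb fxjyj
Final line 7: hna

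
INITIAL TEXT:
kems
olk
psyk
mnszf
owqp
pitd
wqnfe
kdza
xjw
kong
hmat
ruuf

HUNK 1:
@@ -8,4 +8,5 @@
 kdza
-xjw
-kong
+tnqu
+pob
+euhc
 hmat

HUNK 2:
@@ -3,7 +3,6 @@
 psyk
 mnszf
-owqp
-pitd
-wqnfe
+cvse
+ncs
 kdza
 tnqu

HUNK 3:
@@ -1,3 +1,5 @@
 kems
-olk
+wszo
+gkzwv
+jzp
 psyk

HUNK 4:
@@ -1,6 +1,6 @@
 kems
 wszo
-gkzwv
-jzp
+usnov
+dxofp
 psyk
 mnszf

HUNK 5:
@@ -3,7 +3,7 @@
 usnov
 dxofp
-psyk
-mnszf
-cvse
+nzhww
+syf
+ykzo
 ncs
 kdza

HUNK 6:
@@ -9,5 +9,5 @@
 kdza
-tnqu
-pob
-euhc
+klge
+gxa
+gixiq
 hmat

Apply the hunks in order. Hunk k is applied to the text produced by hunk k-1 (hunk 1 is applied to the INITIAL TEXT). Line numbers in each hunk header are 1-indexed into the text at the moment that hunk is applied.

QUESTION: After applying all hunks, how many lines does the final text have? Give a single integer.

Hunk 1: at line 8 remove [xjw,kong] add [tnqu,pob,euhc] -> 13 lines: kems olk psyk mnszf owqp pitd wqnfe kdza tnqu pob euhc hmat ruuf
Hunk 2: at line 3 remove [owqp,pitd,wqnfe] add [cvse,ncs] -> 12 lines: kems olk psyk mnszf cvse ncs kdza tnqu pob euhc hmat ruuf
Hunk 3: at line 1 remove [olk] add [wszo,gkzwv,jzp] -> 14 lines: kems wszo gkzwv jzp psyk mnszf cvse ncs kdza tnqu pob euhc hmat ruuf
Hunk 4: at line 1 remove [gkzwv,jzp] add [usnov,dxofp] -> 14 lines: kems wszo usnov dxofp psyk mnszf cvse ncs kdza tnqu pob euhc hmat ruuf
Hunk 5: at line 3 remove [psyk,mnszf,cvse] add [nzhww,syf,ykzo] -> 14 lines: kems wszo usnov dxofp nzhww syf ykzo ncs kdza tnqu pob euhc hmat ruuf
Hunk 6: at line 9 remove [tnqu,pob,euhc] add [klge,gxa,gixiq] -> 14 lines: kems wszo usnov dxofp nzhww syf ykzo ncs kdza klge gxa gixiq hmat ruuf
Final line count: 14

Answer: 14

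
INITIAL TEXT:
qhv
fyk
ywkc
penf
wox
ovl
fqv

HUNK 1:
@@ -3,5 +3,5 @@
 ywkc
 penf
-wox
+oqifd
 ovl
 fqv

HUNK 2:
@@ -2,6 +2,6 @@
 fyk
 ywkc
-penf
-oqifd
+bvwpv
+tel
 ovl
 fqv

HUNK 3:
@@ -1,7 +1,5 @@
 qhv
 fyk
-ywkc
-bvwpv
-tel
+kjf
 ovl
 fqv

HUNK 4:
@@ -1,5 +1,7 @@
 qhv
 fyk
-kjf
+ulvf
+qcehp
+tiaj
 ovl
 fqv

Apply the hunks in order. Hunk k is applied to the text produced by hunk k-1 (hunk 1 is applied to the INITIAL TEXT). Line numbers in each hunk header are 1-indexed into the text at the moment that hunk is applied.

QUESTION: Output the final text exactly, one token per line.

Answer: qhv
fyk
ulvf
qcehp
tiaj
ovl
fqv

Derivation:
Hunk 1: at line 3 remove [wox] add [oqifd] -> 7 lines: qhv fyk ywkc penf oqifd ovl fqv
Hunk 2: at line 2 remove [penf,oqifd] add [bvwpv,tel] -> 7 lines: qhv fyk ywkc bvwpv tel ovl fqv
Hunk 3: at line 1 remove [ywkc,bvwpv,tel] add [kjf] -> 5 lines: qhv fyk kjf ovl fqv
Hunk 4: at line 1 remove [kjf] add [ulvf,qcehp,tiaj] -> 7 lines: qhv fyk ulvf qcehp tiaj ovl fqv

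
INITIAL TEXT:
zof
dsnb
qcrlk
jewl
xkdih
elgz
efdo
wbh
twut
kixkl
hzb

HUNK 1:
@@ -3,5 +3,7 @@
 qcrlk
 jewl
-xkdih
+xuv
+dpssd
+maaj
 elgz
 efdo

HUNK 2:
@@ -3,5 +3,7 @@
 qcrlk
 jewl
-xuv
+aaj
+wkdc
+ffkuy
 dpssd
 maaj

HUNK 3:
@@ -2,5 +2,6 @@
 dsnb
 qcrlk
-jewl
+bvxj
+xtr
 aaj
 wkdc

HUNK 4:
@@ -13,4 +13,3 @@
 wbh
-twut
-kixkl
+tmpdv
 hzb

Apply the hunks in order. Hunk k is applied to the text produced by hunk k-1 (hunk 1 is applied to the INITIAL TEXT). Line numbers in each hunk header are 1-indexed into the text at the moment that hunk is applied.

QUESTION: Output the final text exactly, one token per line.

Answer: zof
dsnb
qcrlk
bvxj
xtr
aaj
wkdc
ffkuy
dpssd
maaj
elgz
efdo
wbh
tmpdv
hzb

Derivation:
Hunk 1: at line 3 remove [xkdih] add [xuv,dpssd,maaj] -> 13 lines: zof dsnb qcrlk jewl xuv dpssd maaj elgz efdo wbh twut kixkl hzb
Hunk 2: at line 3 remove [xuv] add [aaj,wkdc,ffkuy] -> 15 lines: zof dsnb qcrlk jewl aaj wkdc ffkuy dpssd maaj elgz efdo wbh twut kixkl hzb
Hunk 3: at line 2 remove [jewl] add [bvxj,xtr] -> 16 lines: zof dsnb qcrlk bvxj xtr aaj wkdc ffkuy dpssd maaj elgz efdo wbh twut kixkl hzb
Hunk 4: at line 13 remove [twut,kixkl] add [tmpdv] -> 15 lines: zof dsnb qcrlk bvxj xtr aaj wkdc ffkuy dpssd maaj elgz efdo wbh tmpdv hzb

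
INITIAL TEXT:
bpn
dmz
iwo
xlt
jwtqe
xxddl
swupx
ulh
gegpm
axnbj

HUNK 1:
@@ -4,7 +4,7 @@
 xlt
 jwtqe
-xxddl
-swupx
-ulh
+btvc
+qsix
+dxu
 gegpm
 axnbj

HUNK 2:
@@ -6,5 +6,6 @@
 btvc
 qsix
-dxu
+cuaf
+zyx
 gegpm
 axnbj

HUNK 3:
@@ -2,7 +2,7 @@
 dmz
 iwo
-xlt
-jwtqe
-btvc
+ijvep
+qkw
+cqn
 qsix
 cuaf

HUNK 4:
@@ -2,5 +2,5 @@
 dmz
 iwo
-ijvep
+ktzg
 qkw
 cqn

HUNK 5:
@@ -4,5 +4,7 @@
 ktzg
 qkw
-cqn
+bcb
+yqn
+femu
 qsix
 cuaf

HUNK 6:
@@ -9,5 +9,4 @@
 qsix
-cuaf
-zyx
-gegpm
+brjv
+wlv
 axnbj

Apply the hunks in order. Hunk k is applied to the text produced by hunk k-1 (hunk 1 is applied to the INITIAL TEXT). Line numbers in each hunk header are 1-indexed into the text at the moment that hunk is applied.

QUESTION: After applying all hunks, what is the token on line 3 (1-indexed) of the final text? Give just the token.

Hunk 1: at line 4 remove [xxddl,swupx,ulh] add [btvc,qsix,dxu] -> 10 lines: bpn dmz iwo xlt jwtqe btvc qsix dxu gegpm axnbj
Hunk 2: at line 6 remove [dxu] add [cuaf,zyx] -> 11 lines: bpn dmz iwo xlt jwtqe btvc qsix cuaf zyx gegpm axnbj
Hunk 3: at line 2 remove [xlt,jwtqe,btvc] add [ijvep,qkw,cqn] -> 11 lines: bpn dmz iwo ijvep qkw cqn qsix cuaf zyx gegpm axnbj
Hunk 4: at line 2 remove [ijvep] add [ktzg] -> 11 lines: bpn dmz iwo ktzg qkw cqn qsix cuaf zyx gegpm axnbj
Hunk 5: at line 4 remove [cqn] add [bcb,yqn,femu] -> 13 lines: bpn dmz iwo ktzg qkw bcb yqn femu qsix cuaf zyx gegpm axnbj
Hunk 6: at line 9 remove [cuaf,zyx,gegpm] add [brjv,wlv] -> 12 lines: bpn dmz iwo ktzg qkw bcb yqn femu qsix brjv wlv axnbj
Final line 3: iwo

Answer: iwo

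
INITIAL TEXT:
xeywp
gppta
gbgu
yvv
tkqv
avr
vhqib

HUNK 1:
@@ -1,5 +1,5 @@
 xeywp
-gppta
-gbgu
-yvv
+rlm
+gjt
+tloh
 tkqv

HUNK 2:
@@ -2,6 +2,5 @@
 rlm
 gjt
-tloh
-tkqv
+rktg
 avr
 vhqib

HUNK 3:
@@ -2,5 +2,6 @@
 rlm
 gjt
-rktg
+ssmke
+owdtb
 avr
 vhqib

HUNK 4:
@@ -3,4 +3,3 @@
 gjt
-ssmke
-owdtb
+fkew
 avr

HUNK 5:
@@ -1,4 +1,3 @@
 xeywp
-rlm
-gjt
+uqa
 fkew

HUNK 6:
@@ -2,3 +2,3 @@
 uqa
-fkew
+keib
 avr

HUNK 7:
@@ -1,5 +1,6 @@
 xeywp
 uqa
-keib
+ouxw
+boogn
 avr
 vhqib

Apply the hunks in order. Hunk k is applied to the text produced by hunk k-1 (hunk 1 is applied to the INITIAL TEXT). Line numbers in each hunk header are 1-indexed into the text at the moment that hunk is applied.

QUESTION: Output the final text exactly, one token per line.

Answer: xeywp
uqa
ouxw
boogn
avr
vhqib

Derivation:
Hunk 1: at line 1 remove [gppta,gbgu,yvv] add [rlm,gjt,tloh] -> 7 lines: xeywp rlm gjt tloh tkqv avr vhqib
Hunk 2: at line 2 remove [tloh,tkqv] add [rktg] -> 6 lines: xeywp rlm gjt rktg avr vhqib
Hunk 3: at line 2 remove [rktg] add [ssmke,owdtb] -> 7 lines: xeywp rlm gjt ssmke owdtb avr vhqib
Hunk 4: at line 3 remove [ssmke,owdtb] add [fkew] -> 6 lines: xeywp rlm gjt fkew avr vhqib
Hunk 5: at line 1 remove [rlm,gjt] add [uqa] -> 5 lines: xeywp uqa fkew avr vhqib
Hunk 6: at line 2 remove [fkew] add [keib] -> 5 lines: xeywp uqa keib avr vhqib
Hunk 7: at line 1 remove [keib] add [ouxw,boogn] -> 6 lines: xeywp uqa ouxw boogn avr vhqib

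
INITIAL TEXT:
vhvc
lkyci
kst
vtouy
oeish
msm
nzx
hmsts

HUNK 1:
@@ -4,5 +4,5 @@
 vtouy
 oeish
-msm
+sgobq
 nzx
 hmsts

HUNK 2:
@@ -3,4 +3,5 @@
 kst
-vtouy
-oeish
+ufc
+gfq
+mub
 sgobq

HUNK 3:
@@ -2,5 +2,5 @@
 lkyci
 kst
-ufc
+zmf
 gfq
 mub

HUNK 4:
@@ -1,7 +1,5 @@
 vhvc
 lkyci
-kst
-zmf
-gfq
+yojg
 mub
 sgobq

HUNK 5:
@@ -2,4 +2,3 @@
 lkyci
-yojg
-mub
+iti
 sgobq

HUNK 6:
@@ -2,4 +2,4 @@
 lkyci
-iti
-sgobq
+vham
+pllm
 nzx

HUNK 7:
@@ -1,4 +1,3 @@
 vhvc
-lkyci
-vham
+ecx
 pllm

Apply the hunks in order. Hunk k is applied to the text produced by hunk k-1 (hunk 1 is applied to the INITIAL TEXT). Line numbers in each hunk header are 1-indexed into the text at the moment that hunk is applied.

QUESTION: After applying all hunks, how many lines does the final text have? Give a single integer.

Hunk 1: at line 4 remove [msm] add [sgobq] -> 8 lines: vhvc lkyci kst vtouy oeish sgobq nzx hmsts
Hunk 2: at line 3 remove [vtouy,oeish] add [ufc,gfq,mub] -> 9 lines: vhvc lkyci kst ufc gfq mub sgobq nzx hmsts
Hunk 3: at line 2 remove [ufc] add [zmf] -> 9 lines: vhvc lkyci kst zmf gfq mub sgobq nzx hmsts
Hunk 4: at line 1 remove [kst,zmf,gfq] add [yojg] -> 7 lines: vhvc lkyci yojg mub sgobq nzx hmsts
Hunk 5: at line 2 remove [yojg,mub] add [iti] -> 6 lines: vhvc lkyci iti sgobq nzx hmsts
Hunk 6: at line 2 remove [iti,sgobq] add [vham,pllm] -> 6 lines: vhvc lkyci vham pllm nzx hmsts
Hunk 7: at line 1 remove [lkyci,vham] add [ecx] -> 5 lines: vhvc ecx pllm nzx hmsts
Final line count: 5

Answer: 5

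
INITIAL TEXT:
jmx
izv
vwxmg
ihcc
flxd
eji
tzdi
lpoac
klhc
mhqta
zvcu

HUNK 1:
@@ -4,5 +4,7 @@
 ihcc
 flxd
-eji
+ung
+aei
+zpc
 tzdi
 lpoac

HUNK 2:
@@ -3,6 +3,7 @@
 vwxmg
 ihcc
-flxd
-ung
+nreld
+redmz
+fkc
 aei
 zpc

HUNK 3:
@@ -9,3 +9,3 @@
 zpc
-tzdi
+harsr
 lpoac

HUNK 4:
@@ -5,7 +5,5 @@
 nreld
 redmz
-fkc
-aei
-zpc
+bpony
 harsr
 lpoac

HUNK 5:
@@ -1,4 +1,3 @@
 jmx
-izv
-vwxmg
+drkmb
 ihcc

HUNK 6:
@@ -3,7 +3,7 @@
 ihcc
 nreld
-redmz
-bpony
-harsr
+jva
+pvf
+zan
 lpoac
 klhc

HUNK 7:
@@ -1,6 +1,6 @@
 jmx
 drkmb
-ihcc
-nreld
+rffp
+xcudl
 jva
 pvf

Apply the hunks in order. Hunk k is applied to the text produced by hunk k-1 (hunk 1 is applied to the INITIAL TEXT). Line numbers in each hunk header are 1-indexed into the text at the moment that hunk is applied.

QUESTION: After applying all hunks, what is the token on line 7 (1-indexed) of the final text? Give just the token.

Answer: zan

Derivation:
Hunk 1: at line 4 remove [eji] add [ung,aei,zpc] -> 13 lines: jmx izv vwxmg ihcc flxd ung aei zpc tzdi lpoac klhc mhqta zvcu
Hunk 2: at line 3 remove [flxd,ung] add [nreld,redmz,fkc] -> 14 lines: jmx izv vwxmg ihcc nreld redmz fkc aei zpc tzdi lpoac klhc mhqta zvcu
Hunk 3: at line 9 remove [tzdi] add [harsr] -> 14 lines: jmx izv vwxmg ihcc nreld redmz fkc aei zpc harsr lpoac klhc mhqta zvcu
Hunk 4: at line 5 remove [fkc,aei,zpc] add [bpony] -> 12 lines: jmx izv vwxmg ihcc nreld redmz bpony harsr lpoac klhc mhqta zvcu
Hunk 5: at line 1 remove [izv,vwxmg] add [drkmb] -> 11 lines: jmx drkmb ihcc nreld redmz bpony harsr lpoac klhc mhqta zvcu
Hunk 6: at line 3 remove [redmz,bpony,harsr] add [jva,pvf,zan] -> 11 lines: jmx drkmb ihcc nreld jva pvf zan lpoac klhc mhqta zvcu
Hunk 7: at line 1 remove [ihcc,nreld] add [rffp,xcudl] -> 11 lines: jmx drkmb rffp xcudl jva pvf zan lpoac klhc mhqta zvcu
Final line 7: zan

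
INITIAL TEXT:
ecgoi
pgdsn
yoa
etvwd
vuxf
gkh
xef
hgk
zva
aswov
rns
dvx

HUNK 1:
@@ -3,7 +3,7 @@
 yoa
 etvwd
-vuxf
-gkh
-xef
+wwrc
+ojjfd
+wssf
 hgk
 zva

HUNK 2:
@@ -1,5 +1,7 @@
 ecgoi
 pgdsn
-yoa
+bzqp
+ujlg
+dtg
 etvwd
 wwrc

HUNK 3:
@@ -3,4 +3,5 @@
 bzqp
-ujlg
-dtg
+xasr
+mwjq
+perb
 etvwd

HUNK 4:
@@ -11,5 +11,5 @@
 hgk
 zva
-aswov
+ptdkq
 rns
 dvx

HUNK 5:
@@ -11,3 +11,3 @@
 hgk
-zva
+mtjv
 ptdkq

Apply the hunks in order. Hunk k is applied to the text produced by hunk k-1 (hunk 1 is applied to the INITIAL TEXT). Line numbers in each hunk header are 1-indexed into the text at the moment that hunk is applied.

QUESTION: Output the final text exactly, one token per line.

Answer: ecgoi
pgdsn
bzqp
xasr
mwjq
perb
etvwd
wwrc
ojjfd
wssf
hgk
mtjv
ptdkq
rns
dvx

Derivation:
Hunk 1: at line 3 remove [vuxf,gkh,xef] add [wwrc,ojjfd,wssf] -> 12 lines: ecgoi pgdsn yoa etvwd wwrc ojjfd wssf hgk zva aswov rns dvx
Hunk 2: at line 1 remove [yoa] add [bzqp,ujlg,dtg] -> 14 lines: ecgoi pgdsn bzqp ujlg dtg etvwd wwrc ojjfd wssf hgk zva aswov rns dvx
Hunk 3: at line 3 remove [ujlg,dtg] add [xasr,mwjq,perb] -> 15 lines: ecgoi pgdsn bzqp xasr mwjq perb etvwd wwrc ojjfd wssf hgk zva aswov rns dvx
Hunk 4: at line 11 remove [aswov] add [ptdkq] -> 15 lines: ecgoi pgdsn bzqp xasr mwjq perb etvwd wwrc ojjfd wssf hgk zva ptdkq rns dvx
Hunk 5: at line 11 remove [zva] add [mtjv] -> 15 lines: ecgoi pgdsn bzqp xasr mwjq perb etvwd wwrc ojjfd wssf hgk mtjv ptdkq rns dvx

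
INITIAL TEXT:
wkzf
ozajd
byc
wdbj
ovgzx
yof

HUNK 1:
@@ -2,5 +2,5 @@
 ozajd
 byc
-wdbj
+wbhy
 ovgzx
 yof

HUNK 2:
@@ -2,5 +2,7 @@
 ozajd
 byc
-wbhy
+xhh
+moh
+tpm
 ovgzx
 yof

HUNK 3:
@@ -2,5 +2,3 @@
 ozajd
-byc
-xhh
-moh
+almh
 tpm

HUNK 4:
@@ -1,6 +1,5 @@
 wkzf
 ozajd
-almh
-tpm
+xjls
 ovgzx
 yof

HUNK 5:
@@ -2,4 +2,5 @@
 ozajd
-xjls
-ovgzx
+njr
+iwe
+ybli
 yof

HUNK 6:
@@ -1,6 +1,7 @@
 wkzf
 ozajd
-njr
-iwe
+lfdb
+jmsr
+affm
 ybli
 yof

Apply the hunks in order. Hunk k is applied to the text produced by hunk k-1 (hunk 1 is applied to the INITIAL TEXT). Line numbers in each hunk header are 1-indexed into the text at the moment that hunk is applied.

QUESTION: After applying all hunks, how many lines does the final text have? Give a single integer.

Hunk 1: at line 2 remove [wdbj] add [wbhy] -> 6 lines: wkzf ozajd byc wbhy ovgzx yof
Hunk 2: at line 2 remove [wbhy] add [xhh,moh,tpm] -> 8 lines: wkzf ozajd byc xhh moh tpm ovgzx yof
Hunk 3: at line 2 remove [byc,xhh,moh] add [almh] -> 6 lines: wkzf ozajd almh tpm ovgzx yof
Hunk 4: at line 1 remove [almh,tpm] add [xjls] -> 5 lines: wkzf ozajd xjls ovgzx yof
Hunk 5: at line 2 remove [xjls,ovgzx] add [njr,iwe,ybli] -> 6 lines: wkzf ozajd njr iwe ybli yof
Hunk 6: at line 1 remove [njr,iwe] add [lfdb,jmsr,affm] -> 7 lines: wkzf ozajd lfdb jmsr affm ybli yof
Final line count: 7

Answer: 7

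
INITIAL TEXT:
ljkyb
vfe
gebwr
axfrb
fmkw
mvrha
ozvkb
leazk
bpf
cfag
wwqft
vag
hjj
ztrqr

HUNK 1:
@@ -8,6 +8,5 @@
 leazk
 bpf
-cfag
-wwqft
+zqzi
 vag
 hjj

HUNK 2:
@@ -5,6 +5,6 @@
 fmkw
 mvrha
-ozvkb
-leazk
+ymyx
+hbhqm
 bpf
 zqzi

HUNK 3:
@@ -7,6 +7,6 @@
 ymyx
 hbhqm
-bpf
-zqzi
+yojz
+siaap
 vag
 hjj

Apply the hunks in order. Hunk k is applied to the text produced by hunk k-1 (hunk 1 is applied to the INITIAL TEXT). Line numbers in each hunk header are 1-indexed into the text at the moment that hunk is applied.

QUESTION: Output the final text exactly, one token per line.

Hunk 1: at line 8 remove [cfag,wwqft] add [zqzi] -> 13 lines: ljkyb vfe gebwr axfrb fmkw mvrha ozvkb leazk bpf zqzi vag hjj ztrqr
Hunk 2: at line 5 remove [ozvkb,leazk] add [ymyx,hbhqm] -> 13 lines: ljkyb vfe gebwr axfrb fmkw mvrha ymyx hbhqm bpf zqzi vag hjj ztrqr
Hunk 3: at line 7 remove [bpf,zqzi] add [yojz,siaap] -> 13 lines: ljkyb vfe gebwr axfrb fmkw mvrha ymyx hbhqm yojz siaap vag hjj ztrqr

Answer: ljkyb
vfe
gebwr
axfrb
fmkw
mvrha
ymyx
hbhqm
yojz
siaap
vag
hjj
ztrqr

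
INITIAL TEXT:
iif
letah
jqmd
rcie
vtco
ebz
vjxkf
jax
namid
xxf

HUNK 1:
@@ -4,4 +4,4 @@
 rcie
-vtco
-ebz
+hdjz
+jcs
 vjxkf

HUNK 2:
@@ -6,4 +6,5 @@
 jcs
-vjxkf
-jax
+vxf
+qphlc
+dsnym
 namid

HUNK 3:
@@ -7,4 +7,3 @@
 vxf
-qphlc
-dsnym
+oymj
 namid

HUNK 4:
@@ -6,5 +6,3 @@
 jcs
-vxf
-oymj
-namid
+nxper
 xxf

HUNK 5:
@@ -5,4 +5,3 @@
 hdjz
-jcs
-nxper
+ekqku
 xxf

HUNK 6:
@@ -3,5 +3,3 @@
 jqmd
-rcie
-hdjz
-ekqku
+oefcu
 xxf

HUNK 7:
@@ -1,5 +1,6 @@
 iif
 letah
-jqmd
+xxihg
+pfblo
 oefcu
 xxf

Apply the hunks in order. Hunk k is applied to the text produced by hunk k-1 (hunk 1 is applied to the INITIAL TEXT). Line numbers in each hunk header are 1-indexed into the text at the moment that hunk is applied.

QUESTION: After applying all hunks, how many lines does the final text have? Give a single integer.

Hunk 1: at line 4 remove [vtco,ebz] add [hdjz,jcs] -> 10 lines: iif letah jqmd rcie hdjz jcs vjxkf jax namid xxf
Hunk 2: at line 6 remove [vjxkf,jax] add [vxf,qphlc,dsnym] -> 11 lines: iif letah jqmd rcie hdjz jcs vxf qphlc dsnym namid xxf
Hunk 3: at line 7 remove [qphlc,dsnym] add [oymj] -> 10 lines: iif letah jqmd rcie hdjz jcs vxf oymj namid xxf
Hunk 4: at line 6 remove [vxf,oymj,namid] add [nxper] -> 8 lines: iif letah jqmd rcie hdjz jcs nxper xxf
Hunk 5: at line 5 remove [jcs,nxper] add [ekqku] -> 7 lines: iif letah jqmd rcie hdjz ekqku xxf
Hunk 6: at line 3 remove [rcie,hdjz,ekqku] add [oefcu] -> 5 lines: iif letah jqmd oefcu xxf
Hunk 7: at line 1 remove [jqmd] add [xxihg,pfblo] -> 6 lines: iif letah xxihg pfblo oefcu xxf
Final line count: 6

Answer: 6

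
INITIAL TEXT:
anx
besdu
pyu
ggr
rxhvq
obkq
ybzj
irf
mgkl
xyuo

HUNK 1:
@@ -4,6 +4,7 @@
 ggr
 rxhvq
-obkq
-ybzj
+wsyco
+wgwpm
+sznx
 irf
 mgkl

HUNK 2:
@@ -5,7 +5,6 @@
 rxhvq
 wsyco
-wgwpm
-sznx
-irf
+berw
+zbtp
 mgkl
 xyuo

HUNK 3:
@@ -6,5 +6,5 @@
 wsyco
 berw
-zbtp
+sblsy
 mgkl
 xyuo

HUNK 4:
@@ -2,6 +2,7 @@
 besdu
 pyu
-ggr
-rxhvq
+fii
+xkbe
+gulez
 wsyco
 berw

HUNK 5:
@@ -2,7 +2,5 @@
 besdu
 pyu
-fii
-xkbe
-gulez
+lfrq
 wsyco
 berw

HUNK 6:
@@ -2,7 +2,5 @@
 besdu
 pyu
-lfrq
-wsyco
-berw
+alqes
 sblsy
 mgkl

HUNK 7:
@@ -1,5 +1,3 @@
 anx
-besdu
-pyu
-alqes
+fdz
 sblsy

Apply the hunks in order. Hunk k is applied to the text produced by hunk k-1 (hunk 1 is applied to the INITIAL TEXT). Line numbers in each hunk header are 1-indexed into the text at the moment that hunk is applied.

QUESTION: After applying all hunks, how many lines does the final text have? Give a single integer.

Answer: 5

Derivation:
Hunk 1: at line 4 remove [obkq,ybzj] add [wsyco,wgwpm,sznx] -> 11 lines: anx besdu pyu ggr rxhvq wsyco wgwpm sznx irf mgkl xyuo
Hunk 2: at line 5 remove [wgwpm,sznx,irf] add [berw,zbtp] -> 10 lines: anx besdu pyu ggr rxhvq wsyco berw zbtp mgkl xyuo
Hunk 3: at line 6 remove [zbtp] add [sblsy] -> 10 lines: anx besdu pyu ggr rxhvq wsyco berw sblsy mgkl xyuo
Hunk 4: at line 2 remove [ggr,rxhvq] add [fii,xkbe,gulez] -> 11 lines: anx besdu pyu fii xkbe gulez wsyco berw sblsy mgkl xyuo
Hunk 5: at line 2 remove [fii,xkbe,gulez] add [lfrq] -> 9 lines: anx besdu pyu lfrq wsyco berw sblsy mgkl xyuo
Hunk 6: at line 2 remove [lfrq,wsyco,berw] add [alqes] -> 7 lines: anx besdu pyu alqes sblsy mgkl xyuo
Hunk 7: at line 1 remove [besdu,pyu,alqes] add [fdz] -> 5 lines: anx fdz sblsy mgkl xyuo
Final line count: 5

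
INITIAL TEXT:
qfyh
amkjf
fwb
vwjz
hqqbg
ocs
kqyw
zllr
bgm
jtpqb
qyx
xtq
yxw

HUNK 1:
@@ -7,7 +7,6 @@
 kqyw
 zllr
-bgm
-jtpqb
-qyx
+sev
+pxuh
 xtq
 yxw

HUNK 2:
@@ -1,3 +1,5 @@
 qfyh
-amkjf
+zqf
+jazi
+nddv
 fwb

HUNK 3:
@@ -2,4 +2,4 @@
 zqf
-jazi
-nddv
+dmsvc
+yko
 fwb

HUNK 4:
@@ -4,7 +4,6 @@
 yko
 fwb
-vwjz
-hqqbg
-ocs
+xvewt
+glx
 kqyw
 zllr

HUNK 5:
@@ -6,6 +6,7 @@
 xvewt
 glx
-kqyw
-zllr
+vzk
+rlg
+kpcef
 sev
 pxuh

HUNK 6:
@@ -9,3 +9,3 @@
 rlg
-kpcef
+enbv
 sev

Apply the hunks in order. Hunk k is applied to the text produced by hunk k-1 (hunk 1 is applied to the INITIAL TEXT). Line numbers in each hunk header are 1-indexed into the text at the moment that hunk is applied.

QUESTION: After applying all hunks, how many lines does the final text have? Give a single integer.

Answer: 14

Derivation:
Hunk 1: at line 7 remove [bgm,jtpqb,qyx] add [sev,pxuh] -> 12 lines: qfyh amkjf fwb vwjz hqqbg ocs kqyw zllr sev pxuh xtq yxw
Hunk 2: at line 1 remove [amkjf] add [zqf,jazi,nddv] -> 14 lines: qfyh zqf jazi nddv fwb vwjz hqqbg ocs kqyw zllr sev pxuh xtq yxw
Hunk 3: at line 2 remove [jazi,nddv] add [dmsvc,yko] -> 14 lines: qfyh zqf dmsvc yko fwb vwjz hqqbg ocs kqyw zllr sev pxuh xtq yxw
Hunk 4: at line 4 remove [vwjz,hqqbg,ocs] add [xvewt,glx] -> 13 lines: qfyh zqf dmsvc yko fwb xvewt glx kqyw zllr sev pxuh xtq yxw
Hunk 5: at line 6 remove [kqyw,zllr] add [vzk,rlg,kpcef] -> 14 lines: qfyh zqf dmsvc yko fwb xvewt glx vzk rlg kpcef sev pxuh xtq yxw
Hunk 6: at line 9 remove [kpcef] add [enbv] -> 14 lines: qfyh zqf dmsvc yko fwb xvewt glx vzk rlg enbv sev pxuh xtq yxw
Final line count: 14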